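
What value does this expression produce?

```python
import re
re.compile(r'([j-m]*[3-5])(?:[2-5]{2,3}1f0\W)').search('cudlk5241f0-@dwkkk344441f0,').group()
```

'lk5241f0-'

The pattern matches zero or more of a character in [j-m], then a character in [3-5] (captured); then 2 to 3 of a character in [2-5], then the literal '1f0', then a non-word character (non-capturing group).
`re.search` tries every starting position until one works.
The match spans [3:12] → 'lk5241f0-'.
Captured: group 1 = 'lk5'.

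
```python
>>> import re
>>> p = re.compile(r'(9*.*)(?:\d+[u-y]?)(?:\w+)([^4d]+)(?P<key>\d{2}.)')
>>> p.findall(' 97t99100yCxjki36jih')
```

[(' 97t9910', 'i', '36j')]

Multiple groups make `findall` return tuples — one 3-tuple for the one match.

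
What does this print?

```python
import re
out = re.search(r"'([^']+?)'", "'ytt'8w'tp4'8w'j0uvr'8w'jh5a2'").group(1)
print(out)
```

ytt

The match spans [0:5] → "'ytt'".
Captured: group 1 = 'ytt'.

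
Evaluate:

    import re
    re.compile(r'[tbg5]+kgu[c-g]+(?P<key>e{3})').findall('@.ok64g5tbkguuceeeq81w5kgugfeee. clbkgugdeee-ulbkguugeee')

Pattern: one or more of one of [tbg5], then the literal 'kgu'; then one or more of a character in [c-g]; then exactly 3 of a literal 'e' (captured as 'key').
Scanning left to right: at [22:31] match '5kgugfeee', group 1 = 'eee'; at [35:44] match 'bkgugdeee', group 1 = 'eee'.
With a single group, `findall` returns only what that group captured — 2 items.

['eee', 'eee']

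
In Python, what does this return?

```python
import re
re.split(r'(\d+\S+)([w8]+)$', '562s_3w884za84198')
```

['', '562s_3w884za8419', '8', '']

Pattern: one or more of a digit, then one or more of a non-whitespace character (captured); then one or more of one of [w8] (captured); then anchored at the end.
Matches to split on: at [0:17] → '562s_3w884za84198'.
The group in the pattern means `split` returns the separators' captures alongside the pieces.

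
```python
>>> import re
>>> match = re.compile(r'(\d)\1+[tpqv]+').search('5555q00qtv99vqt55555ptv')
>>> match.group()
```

'5555q'

The backreference `\1` re-matches whatever the first group consumed, character for character.
`search` walks the string left to right and returns the first match it finds.
The match spans [0:5] → '5555q'.
Captured: group 1 = '5'.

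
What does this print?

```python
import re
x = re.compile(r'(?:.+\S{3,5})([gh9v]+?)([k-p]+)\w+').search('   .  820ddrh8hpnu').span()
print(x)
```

(0, 18)

The match spans [0:18] → '   .  820ddrh8hpnu'.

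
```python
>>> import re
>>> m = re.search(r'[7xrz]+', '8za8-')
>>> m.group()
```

Pattern: one or more of one of [7xrz].
`re.search` tries every starting position until one works.
The match spans [1:2] → 'z'.

'z'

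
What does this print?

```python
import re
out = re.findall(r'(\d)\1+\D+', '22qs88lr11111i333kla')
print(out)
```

`\1` has to match the exact text group 1 already captured.
`findall` collects group 1 from each match (4 total).

['2', '8', '1', '3']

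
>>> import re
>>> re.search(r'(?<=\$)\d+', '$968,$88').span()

(1, 4)

Lookahead/lookbehind check context without consuming it, so the matched span excludes the asserted characters.
Unlike `match`, `search` isn't anchored — it looks for the pattern anywhere in the string.
The match spans [1:4] → '968'.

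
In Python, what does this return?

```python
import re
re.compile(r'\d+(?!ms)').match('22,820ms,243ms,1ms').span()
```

(0, 2)

`re.match` won't scan ahead — the pattern has to work from the very first character.
The match spans [0:2] → '22'.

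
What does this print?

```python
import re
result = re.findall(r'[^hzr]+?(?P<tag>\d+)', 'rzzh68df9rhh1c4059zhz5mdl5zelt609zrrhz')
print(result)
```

The pattern matches one or more of any character except [hzr] (lazy); then one or more of a digit (captured as 'tag').
Walking the string: at [4:6] match '68', group 1 = '8'; at [6:9] match 'df9', group 1 = '9'; at [12:18] match '1c4059', group 1 = '4059'; at [21:26] match '5mdl5', group 1 = '5'; at [27:33] match 'elt609', group 1 = '609'.
Because there's exactly one group, `findall` drops the full match and keeps group 1 from each hit.

['8', '9', '4059', '5', '609']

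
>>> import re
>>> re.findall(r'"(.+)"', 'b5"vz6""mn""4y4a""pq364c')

['vz6""mn""4y4a"']

Matches: at [2:18] match '"vz6""mn""4y4a""', group 1 = 'vz6""mn""4y4a"'.
With a single group, `findall` returns only what that group captured — 1 item.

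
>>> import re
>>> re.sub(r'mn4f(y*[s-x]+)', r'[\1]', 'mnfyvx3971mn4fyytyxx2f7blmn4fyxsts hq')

The pattern matches the literal 'mn', then the literal '4f'; then zero or more of a literal 'y', then one or more of a character in [s-x] (captured).
Matches: at [10:17] → 'mn4fyyt'; at [25:34] → 'mn4fyxsts'.
Each match is replaced using the text its own group 1 captured.

'mnfyvx3971[yyt]yxx2f7bl[yxsts] hq'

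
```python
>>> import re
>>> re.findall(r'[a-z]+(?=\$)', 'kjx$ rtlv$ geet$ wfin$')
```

['kjx', 'rtlv', 'geet', 'wfin']

The positive lookaround only admits positions where the adjacent text matches; those characters stay outside the span.
Matches: at [0:3] → 'kjx'; at [5:9] → 'rtlv'; at [11:15] → 'geet'; at [17:21] → 'wfin'.
With no groups in the pattern, `findall` gives back each whole match — 4 here.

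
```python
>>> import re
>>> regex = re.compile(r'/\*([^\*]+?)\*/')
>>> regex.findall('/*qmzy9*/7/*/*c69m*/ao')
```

['qmzy9', 'c69m']

Because there's exactly one group, `findall` drops the full match and keeps group 1 from each hit.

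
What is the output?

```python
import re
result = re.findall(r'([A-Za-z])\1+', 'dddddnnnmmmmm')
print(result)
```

`\1` is not a pattern — it's the concrete string captured by group 1, re-applied verbatim.
Scanning left to right: at [0:5] match 'ddddd', group 1 = 'd'; at [5:8] match 'nnn', group 1 = 'n'; at [8:13] match 'mmmmm', group 1 = 'm'.
One capturing group, so `findall` returns just the captured substring from each match — 3 in all.

['d', 'n', 'm']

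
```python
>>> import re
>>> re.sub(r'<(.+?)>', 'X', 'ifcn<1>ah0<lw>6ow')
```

The `?` after the quantifier makes it lazy — it takes as little as possible before letting the rest of the pattern try.
Every occurrence is swapped for 'X'.

'ifcnXah0X6ow'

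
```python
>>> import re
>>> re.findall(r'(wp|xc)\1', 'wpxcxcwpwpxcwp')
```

A backreference is literal: `\1` must see the identical characters the first group matched.
Scanning left to right: at [2:6] match 'xcxc', group 1 = 'xc'; at [6:10] match 'wpwp', group 1 = 'wp'.
With a single group, `findall` returns only what that group captured — 2 items.

['xc', 'wp']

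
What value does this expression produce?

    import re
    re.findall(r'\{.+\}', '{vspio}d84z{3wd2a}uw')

['{vspio}d84z{3wd2a}']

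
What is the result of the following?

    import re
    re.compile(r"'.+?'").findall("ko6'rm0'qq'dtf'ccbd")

Lazy quantifiers expand one character at a time until the remainder of the pattern can match.
`findall` yields the raw match text (2 of them) because the pattern has no groups.

["'rm0'", "'dtf'"]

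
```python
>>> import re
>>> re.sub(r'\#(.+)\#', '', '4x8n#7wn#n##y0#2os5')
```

'4x8n2os5'

Each match is replaced by ''.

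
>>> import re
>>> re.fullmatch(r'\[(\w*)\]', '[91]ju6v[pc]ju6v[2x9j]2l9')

None

`re.fullmatch` requires the pattern to consume the entire string.
Here the pattern can't cover the whole string, so the call returns None.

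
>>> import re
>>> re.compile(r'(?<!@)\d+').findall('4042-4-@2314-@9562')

Because the assertion is negative and zero-width, positions next to the forbidden text are skipped.
Scanning left to right: at [0:4] → '4042'; at [5:6] → '4'; at [9:12] → '314'; at [15:18] → '562'.
Since nothing is captured, `findall` lists the 4 matched substrings directly.

['4042', '4', '314', '562']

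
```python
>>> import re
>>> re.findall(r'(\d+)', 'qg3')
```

This matches one or more of a digit (captured).
With a single group, `findall` returns only what that group captured — 1 item.

['3']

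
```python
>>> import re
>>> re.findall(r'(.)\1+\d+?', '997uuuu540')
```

['9', 'u']

`\1` is not a pattern — it's the concrete string captured by group 1, re-applied verbatim.
Walking the string: at [0:3] match '997', group 1 = '9'; at [3:8] match 'uuuu5', group 1 = 'u'.
One capturing group, so `findall` returns just the captured substring from each match — 2 in all.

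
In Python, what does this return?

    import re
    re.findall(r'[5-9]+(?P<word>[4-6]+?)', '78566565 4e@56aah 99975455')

This matches one or more of a character in [5-9]; then one or more of a character in [4-6] (lazy) (captured as 'word').
One capturing group, so `findall` returns just the captured substring from each match — 4 in all.

['5', '6', '4', '5']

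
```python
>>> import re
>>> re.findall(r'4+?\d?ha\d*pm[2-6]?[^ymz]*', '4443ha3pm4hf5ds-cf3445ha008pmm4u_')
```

['4443ha3pm4hf5ds-cf3445ha008p']

The pattern matches one or more of a literal '4' (lazy); then optionally a digit, then the literal 'ha', then zero or more of a digit; then the literal 'pm', then optionally a character in [2-6], then zero or more of any character except [ymz].
Scanning left to right: at [0:28] → '4443ha3pm4hf5ds-cf3445ha008p'.
With no groups in the pattern, `findall` gives back each whole match — 1 here.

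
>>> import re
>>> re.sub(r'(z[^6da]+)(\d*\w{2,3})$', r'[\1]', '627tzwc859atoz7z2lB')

'627tzwc859ato[z7z2]'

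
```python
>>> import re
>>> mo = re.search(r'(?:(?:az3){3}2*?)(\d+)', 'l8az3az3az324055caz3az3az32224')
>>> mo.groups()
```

The match spans [2:16] → 'az3az3az324055'.
Captured: group 1 = '24055'.

('24055',)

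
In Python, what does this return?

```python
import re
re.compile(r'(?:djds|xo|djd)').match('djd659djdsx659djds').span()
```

`re.match` won't scan ahead — the pattern has to work from the very first character.
The match spans [0:3] → 'djd'.

(0, 3)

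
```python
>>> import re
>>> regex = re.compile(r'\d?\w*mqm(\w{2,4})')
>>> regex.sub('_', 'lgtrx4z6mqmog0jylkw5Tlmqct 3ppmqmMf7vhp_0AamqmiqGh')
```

This matches optionally a digit, then zero or more of a word character, then the literal 'mqm'; then 2 to 4 of a word character (captured).
Matches: at [0:15] → 'lgtrx4z6mqmog0j'; at [27:50] → '3ppmqmMf7vhp_0AamqmiqGh'.
Each match is replaced by '_'.

'_ylkw5Tlmqct _'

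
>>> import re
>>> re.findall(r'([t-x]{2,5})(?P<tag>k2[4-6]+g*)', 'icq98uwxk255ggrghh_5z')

[('uwx', 'k255gg')]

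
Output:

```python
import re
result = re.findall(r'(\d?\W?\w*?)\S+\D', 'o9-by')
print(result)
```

['']

Lazy quantifiers expand one character at a time until the remainder of the pattern can match.
One capturing group, so `findall` returns just the captured substring from the one match — 1 in all.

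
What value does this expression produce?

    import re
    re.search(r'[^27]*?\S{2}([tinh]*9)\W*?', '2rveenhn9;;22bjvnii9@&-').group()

Because the quantifier is non-greedy, it stops expanding at the earliest point where the rest of the pattern can succeed.
The match spans [1:9] → 'rveenhn9'.

'rveenhn9'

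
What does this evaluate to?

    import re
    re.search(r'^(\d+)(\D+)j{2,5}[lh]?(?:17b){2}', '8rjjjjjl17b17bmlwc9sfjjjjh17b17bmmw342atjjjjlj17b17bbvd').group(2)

Pattern: anchored at the start of the string; then one or more of a digit (captured); then one or more of a non-digit (captured); then 2 to 5 of a literal 'j', then optionally one of [lh], then the literal '17b' repeated 2 times.
`re.search` scans for the first position where the pattern succeeds.
The match spans [0:14] → '8rjjjjjl17b17b'.
Captured: group 1 = '8', group 2 = 'rjjj'.

'rjjj'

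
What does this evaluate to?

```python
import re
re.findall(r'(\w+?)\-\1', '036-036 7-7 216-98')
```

['036', '7']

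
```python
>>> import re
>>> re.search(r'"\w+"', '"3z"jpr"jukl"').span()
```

(0, 4)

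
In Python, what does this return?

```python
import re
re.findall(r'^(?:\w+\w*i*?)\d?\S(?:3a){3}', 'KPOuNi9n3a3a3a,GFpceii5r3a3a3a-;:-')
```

The pattern matches anchored at the start of the string; then one or more of a word character, then zero or more of a word character, then zero or more of the literal 'i' (lazy) (non-capturing group); then optionally a digit, then a non-whitespace character, then the literal '3a' repeated 3 times.
No capturing groups, so `findall` returns the 1 full match string.

['KPOuNi9n3a3a3a']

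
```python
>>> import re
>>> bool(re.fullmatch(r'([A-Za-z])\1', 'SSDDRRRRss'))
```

False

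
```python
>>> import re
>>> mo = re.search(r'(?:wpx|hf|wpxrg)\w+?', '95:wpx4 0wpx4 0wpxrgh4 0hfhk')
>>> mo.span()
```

Unlike `match`, `search` isn't anchored — it looks for the pattern anywhere in the string.
The match spans [3:7] → 'wpx4'.

(3, 7)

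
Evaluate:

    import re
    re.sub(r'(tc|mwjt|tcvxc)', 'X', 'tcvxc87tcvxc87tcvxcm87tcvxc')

Branches in `(...|...)` are attempted left-to-right; the first branch that allows the whole pattern to succeed is taken.
Every occurrence is swapped for 'X'.

'Xvxc87Xvxc87Xvxcm87Xvxc'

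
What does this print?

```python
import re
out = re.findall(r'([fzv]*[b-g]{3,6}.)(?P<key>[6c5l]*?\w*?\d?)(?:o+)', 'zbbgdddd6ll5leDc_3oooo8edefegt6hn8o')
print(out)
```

[('zbbgdddd', '6ll5leDc_3'), ('edefegt', '6hn8')]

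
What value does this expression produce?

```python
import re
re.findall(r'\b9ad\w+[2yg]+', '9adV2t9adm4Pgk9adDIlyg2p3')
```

This matches a word boundary (`\b`, zero-width); then the literal '9ad', then one or more of a word character; then one or more of one of [2yg].
Matches: at [0:23] → '9adV2t9adm4Pgk9adDIlyg2'.
`findall` yields the raw match text (1 of them) because the pattern has no groups.

['9adV2t9adm4Pgk9adDIlyg2']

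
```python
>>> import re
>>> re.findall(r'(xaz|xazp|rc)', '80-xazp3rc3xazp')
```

The regex engine tests alternatives in the order written; an earlier branch that matches wins even if a later one would match more.
One capturing group, so `findall` returns just the captured substring from each match — 3 in all.

['xaz', 'rc', 'xaz']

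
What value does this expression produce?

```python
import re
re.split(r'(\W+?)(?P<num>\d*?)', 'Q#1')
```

Pattern: one or more of a non-word character (lazy) (captured); then zero or more of a digit (lazy) (captured as 'num').
A non-greedy quantifier consumes as few characters as it can — just enough that the remainder of the pattern still matches from where it stops; whatever follows it matches normally.
Matches to split on: at [1:2] → '#'.
Because the pattern has a capturing group, `split` also inserts each captured text between the pieces.

['Q', '#', '', '1']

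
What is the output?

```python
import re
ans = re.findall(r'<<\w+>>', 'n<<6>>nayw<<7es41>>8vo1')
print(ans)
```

['<<6>>', '<<7es41>>']

Walking the string: at [1:6] → '<<6>>'; at [10:19] → '<<7es41>>'.
No capturing groups, so `findall` returns the 2 full match strings.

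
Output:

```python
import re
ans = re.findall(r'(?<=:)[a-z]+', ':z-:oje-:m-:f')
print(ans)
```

['z', 'oje', 'm', 'f']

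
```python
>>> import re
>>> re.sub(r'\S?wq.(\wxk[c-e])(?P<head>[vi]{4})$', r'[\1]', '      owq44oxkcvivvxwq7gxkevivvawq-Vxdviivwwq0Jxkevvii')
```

'      owq44oxkcvivvxwq7gxkevivvawq-Vxdviiv[Jxke]'

Pattern: optionally a non-whitespace character; then the literal 'wq', then any character; then a word character, then the literal 'xk', then a character in [c-e] (captured); then exactly 4 of one of [vi] (captured as 'head'); then anchored at the end.
Matches: at [42:54] → 'wwq0Jxkevvii'.
`\1` in the replacement pulls in group 1's text for each match.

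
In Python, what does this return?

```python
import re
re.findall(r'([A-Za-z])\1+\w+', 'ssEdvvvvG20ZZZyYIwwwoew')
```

['s']

`\1` has to match the exact text group 1 already captured.
With a single group, `findall` returns only what that group captured — 1 item.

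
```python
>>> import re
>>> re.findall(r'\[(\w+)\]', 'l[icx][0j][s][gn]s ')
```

['icx', '0j', 's', 'gn']

Scanning left to right: at [1:6] match '[icx]', group 1 = 'icx'; at [6:10] match '[0j]', group 1 = '0j'; at [10:13] match '[s]', group 1 = 's'; at [13:17] match '[gn]', group 1 = 'gn'.
With a single group, `findall` returns only what that group captured — 4 items.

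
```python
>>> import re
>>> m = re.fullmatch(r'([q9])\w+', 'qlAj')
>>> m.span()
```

(0, 4)

`fullmatch` succeeds only if the pattern covers the string from start to end.
The match spans [0:4] → 'qlAj'.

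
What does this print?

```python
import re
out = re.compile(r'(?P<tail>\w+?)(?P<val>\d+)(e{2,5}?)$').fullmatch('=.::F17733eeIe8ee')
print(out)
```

None

`fullmatch` succeeds only if the pattern covers the string from start to end.
Here the string isn't matched end-to-end, so the call returns None.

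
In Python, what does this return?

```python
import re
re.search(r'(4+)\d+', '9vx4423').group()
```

'4423'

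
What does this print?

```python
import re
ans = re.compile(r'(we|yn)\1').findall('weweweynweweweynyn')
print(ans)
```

['we', 'we', 'yn']

`\1` is not a pattern — it's the concrete string captured by group 1, re-applied verbatim.
Scanning left to right: at [0:4] match 'wewe', group 1 = 'we'; at [8:12] match 'wewe', group 1 = 'we'; at [14:18] match 'ynyn', group 1 = 'yn'.
Because there's exactly one group, `findall` drops the full match and keeps group 1 from each hit.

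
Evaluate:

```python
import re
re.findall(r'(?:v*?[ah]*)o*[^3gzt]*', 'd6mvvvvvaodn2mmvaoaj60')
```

['d6mvvvvvaodn2mmvaoaj60', '']

The pattern matches zero or more of a literal 'v' (lazy), then zero or more of one of [ah] (non-capturing group); then zero or more of the literal 'o', then zero or more of any character except [3gzt].
Walking the string: at [0:22] → 'd6mvvvvvaodn2mmvaoaj60'; at [22:22] → ''.
With no groups in the pattern, `findall` gives back each whole match — 2 here.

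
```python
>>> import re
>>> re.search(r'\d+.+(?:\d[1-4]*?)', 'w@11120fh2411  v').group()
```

'11120fh2411'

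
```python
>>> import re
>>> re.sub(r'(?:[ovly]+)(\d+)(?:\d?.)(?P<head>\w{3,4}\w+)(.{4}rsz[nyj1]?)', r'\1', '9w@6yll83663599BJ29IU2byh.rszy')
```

'9w@683663599'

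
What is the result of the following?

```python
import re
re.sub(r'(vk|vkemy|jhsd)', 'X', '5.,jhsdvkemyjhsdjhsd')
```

'5.,XXemyXX'

`|` is ordered: at each position the engine commits to the first alternative that works.
Matches: at [3:7] → 'jhsd'; at [7:9] → 'vk'; at [12:16] → 'jhsd'; at [16:20] → 'jhsd'.
`sub` substitutes 'X' at each match site.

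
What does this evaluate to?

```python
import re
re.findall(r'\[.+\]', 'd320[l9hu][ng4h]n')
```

['[l9hu][ng4h]']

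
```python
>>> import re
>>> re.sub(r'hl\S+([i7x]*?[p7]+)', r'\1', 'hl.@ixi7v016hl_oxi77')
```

'7'

This matches the literal 'hl', then one or more of a non-whitespace character; then zero or more of one of [i7x] (lazy), then one or more of one of [p7] (captured).
Each match is replaced using the text its own group 1 captured.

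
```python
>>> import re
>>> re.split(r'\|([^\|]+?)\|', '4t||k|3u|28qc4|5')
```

['4t|', 'k', '3u', '28qc4', '5']

Matches to split on: at [3:6] → '|k|'; at [8:15] → '|28qc4|'.
Because the pattern has a capturing group, `split` also inserts each captured text between the pieces.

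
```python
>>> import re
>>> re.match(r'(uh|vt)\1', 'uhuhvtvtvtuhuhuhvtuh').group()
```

'uhuh'

`\1` is not a pattern — it's the concrete string captured by group 1, re-applied verbatim.
`re.match` only tries the pattern at the start of the string.
The match spans [0:4] → 'uhuh'.
Captured: group 1 = 'uh'.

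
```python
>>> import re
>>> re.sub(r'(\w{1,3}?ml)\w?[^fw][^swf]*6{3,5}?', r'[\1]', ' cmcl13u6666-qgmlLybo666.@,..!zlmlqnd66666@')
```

This matches 1 to 3 of a word character (lazy), then the literal 'ml' (captured); then optionally a word character; then any character except [fw], then zero or more of any character except [swf], then 3 to 5 of the literal '6' (lazy).
Each match is replaced using the text its own group 1 captured.

' cmcl13u6666-[qgml]@'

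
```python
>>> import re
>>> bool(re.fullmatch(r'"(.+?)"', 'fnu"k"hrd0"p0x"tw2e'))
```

False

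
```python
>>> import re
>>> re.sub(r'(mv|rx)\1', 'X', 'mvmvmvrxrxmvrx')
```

The backreference `\1` re-matches whatever the first group consumed, character for character.
Matches: at [0:4] → 'mvmv'; at [6:10] → 'rxrx'.
`sub` substitutes 'X' at each match site.

'XmvXmvrx'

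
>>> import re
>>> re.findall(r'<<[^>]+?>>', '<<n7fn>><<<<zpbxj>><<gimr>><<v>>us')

Scanning left to right: at [0:8] → '<<n7fn>>'; at [8:19] → '<<<<zpbxj>>'; at [19:27] → '<<gimr>>'; at [27:32] → '<<v>>'.
With no groups in the pattern, `findall` gives back each whole match — 4 here.

['<<n7fn>>', '<<<<zpbxj>>', '<<gimr>>', '<<v>>']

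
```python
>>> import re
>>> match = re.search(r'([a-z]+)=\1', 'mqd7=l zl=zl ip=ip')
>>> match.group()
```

`\1` is not a pattern — it's the concrete string captured by group 1, re-applied verbatim.
Unlike `match`, `search` isn't anchored — it looks for the pattern anywhere in the string.
The match spans [7:12] → 'zl=zl'.
Captured: group 1 = 'zl'.

'zl=zl'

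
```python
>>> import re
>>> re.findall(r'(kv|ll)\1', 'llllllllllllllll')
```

['ll', 'll', 'll', 'll']

The backreference `\1` re-matches whatever the first group consumed, character for character.
One capturing group, so `findall` returns just the captured substring from each match — 4 in all.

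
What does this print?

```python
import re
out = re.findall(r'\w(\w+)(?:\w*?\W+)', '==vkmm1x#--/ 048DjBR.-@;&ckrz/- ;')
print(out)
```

['kmm1x', '48DjBR', 'krz']

With a single group, `findall` returns only what that group captured — 3 items.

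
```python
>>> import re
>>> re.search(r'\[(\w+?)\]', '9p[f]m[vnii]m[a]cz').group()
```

'[f]'

The match spans [2:5] → '[f]'.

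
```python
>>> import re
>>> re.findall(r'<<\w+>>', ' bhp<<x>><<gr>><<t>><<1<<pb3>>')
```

['<<x>>', '<<gr>>', '<<t>>', '<<pb3>>']

Scanning left to right: at [4:9] → '<<x>>'; at [9:15] → '<<gr>>'; at [15:20] → '<<t>>'; at [23:30] → '<<pb3>>'.
`findall` yields the raw match text (4 of them) because the pattern has no groups.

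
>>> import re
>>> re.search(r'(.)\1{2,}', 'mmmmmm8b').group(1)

`\1` has to match the exact text group 1 already captured.
`search` walks the string left to right and returns the first match it finds.
The match spans [0:6] → 'mmmmmm'.
Captured: group 1 = 'm'.

'm'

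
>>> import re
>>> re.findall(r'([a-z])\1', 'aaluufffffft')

['a', 'u', 'f', 'f', 'f']

The backreference `\1` re-matches whatever the first group consumed, character for character.
Walking the string: at [0:2] match 'aa', group 1 = 'a'; at [3:5] match 'uu', group 1 = 'u'; at [5:7] match 'ff', group 1 = 'f'; at [7:9] match 'ff', group 1 = 'f'; at [9:11] match 'ff', group 1 = 'f'.
One capturing group, so `findall` returns just the captured substring from each match — 5 in all.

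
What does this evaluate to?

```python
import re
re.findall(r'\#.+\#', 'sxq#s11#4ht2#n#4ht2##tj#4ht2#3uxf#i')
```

['#s11#4ht2#n#4ht2##tj#4ht2#3uxf#']

Scanning left to right: at [3:34] → '#s11#4ht2#n#4ht2##tj#4ht2#3uxf#'.
No capturing groups, so `findall` returns the 1 full match string.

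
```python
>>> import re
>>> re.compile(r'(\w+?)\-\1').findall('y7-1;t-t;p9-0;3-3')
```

A backreference is literal: `\1` must see the identical characters the first group matched.
Walking the string: at [5:8] match 't-t', group 1 = 't'; at [14:17] match '3-3', group 1 = '3'.
With a single group, `findall` returns only what that group captured — 2 items.

['t', '3']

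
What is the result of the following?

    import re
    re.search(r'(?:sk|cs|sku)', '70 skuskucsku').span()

(3, 5)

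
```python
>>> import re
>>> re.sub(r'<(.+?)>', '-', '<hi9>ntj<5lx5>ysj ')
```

'-ntj-ysj '

Matches: at [0:5] → '<hi9>'; at [8:14] → '<5lx5>'.
Each match is replaced by '-'.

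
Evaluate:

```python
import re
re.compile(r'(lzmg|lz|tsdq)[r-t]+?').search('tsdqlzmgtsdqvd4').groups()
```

('lzmg',)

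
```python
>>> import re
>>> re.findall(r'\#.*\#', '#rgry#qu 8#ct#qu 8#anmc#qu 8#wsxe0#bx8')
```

['#rgry#qu 8#ct#qu 8#anmc#qu 8#wsxe0#']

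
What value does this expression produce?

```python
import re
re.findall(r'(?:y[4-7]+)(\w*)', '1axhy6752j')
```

The pattern matches a literal 'y', then one or more of a character in [4-7] (non-capturing group); then zero or more of a word character (captured).
Matches: at [4:10] match 'y6752j', group 1 = '2j'.
`findall` collects group 1 from the one match (1 total).

['2j']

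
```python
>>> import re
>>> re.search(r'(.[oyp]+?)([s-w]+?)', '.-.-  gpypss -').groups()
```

This matches any character, then one or more of one of [oyp] (lazy) (captured); then one or more of a character in [s-w] (lazy) (captured).
The `?` after the quantifier makes it lazy — it takes as little as possible before letting the rest of the pattern try.
`search` walks the string left to right and returns the first match it finds.
The match spans [6:11] → 'gpyps'.
Captured: group 1 = 'gpyp', group 2 = 's'.

('gpyp', 's')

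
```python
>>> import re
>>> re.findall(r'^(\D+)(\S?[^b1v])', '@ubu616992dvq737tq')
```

[('@ubu', '6')]

Pattern: anchored at the start of the string; then one or more of a non-digit (captured); then optionally a non-whitespace character, then any character except [b1v] (captured).
Matches: at [0:5] match '@ubu6', groups = ('@ubu', '6').
Multiple groups make `findall` return tuples — one 2-tuple for the one match.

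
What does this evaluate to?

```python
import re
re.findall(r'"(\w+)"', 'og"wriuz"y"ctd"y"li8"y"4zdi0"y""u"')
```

Matches: at [2:9] match '"wriuz"', group 1 = 'wriuz'; at [10:15] match '"ctd"', group 1 = 'ctd'; at [16:21] match '"li8"', group 1 = 'li8'; at [22:29] match '"4zdi0"', group 1 = '4zdi0'; at [31:34] match '"u"', group 1 = 'u'.
`findall` collects group 1 from each match (5 total).

['wriuz', 'ctd', 'li8', '4zdi0', 'u']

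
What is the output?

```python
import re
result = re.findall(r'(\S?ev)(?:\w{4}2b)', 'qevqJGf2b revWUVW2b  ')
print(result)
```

['qev', 'rev']

Pattern: optionally a non-whitespace character, then the literal 'ev' (captured); then exactly 4 of a word character, then the literal '2b' (non-capturing group).
One capturing group, so `findall` returns just the captured substring from each match — 2 in all.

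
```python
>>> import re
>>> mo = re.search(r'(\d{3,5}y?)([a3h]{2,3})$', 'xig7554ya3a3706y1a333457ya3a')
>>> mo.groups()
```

('33457y', 'a3a')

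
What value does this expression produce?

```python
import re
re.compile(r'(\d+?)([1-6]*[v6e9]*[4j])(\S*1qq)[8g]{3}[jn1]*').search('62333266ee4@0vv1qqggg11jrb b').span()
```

This matches one or more of a digit (lazy) (captured); then zero or more of a character in [1-6], then zero or more of one of [v6e9], then one of [4j] (captured); then zero or more of a non-whitespace character, then the literal '1qq' (captured); then exactly 3 of one of [8g], then zero or more of one of [jn1].
The match spans [0:24] → '62333266ee4@0vv1qqggg11j'.

(0, 24)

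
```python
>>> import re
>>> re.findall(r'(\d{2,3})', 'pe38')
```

Pattern: 2 to 3 of a digit (captured).
One capturing group, so `findall` returns just the captured substring from the one match — 1 in all.

['38']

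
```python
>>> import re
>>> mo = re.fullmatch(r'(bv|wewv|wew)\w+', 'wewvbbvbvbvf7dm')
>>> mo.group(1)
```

The match spans [0:15] → 'wewvbbvbvbvf7dm'.
Captured: group 1 = 'wewv'.

'wewv'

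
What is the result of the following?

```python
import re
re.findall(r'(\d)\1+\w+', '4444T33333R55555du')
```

After group 1 captures some text, `\1` only succeeds where that same text appears again.
With a single group, `findall` returns only what that group captured — 1 item.

['4']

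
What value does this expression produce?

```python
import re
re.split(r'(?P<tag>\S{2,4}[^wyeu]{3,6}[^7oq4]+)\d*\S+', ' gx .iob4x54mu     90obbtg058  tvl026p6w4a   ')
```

Pattern: 2 to 4 of a non-whitespace character, then 3 to 6 of any character except [wyeu], then one or more of any character except [7oq4] (captured as 'tag'); then zero or more of a digit, then one or more of a non-whitespace character.
Matches to split on: at [1:14] → 'gx .iob4x54mu'; at [19:42] → '90obbtg058  tvl026p6w4a'.
The group in the pattern means `split` returns the separators' captures alongside the pieces.

[' ', 'gx .iob4x5', '     ', '90obbtg058  tvl026p6w', '   ']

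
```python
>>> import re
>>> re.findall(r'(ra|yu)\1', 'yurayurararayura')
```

The backreference `\1` re-matches whatever the first group consumed, character for character.
Matches: at [6:10] match 'rara', group 1 = 'ra'.
Because there's exactly one group, `findall` drops the full match and keeps group 1 from the one hit.

['ra']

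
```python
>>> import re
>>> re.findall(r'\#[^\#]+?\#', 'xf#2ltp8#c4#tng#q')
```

['#2ltp8#', '#tng#']

Matches: at [2:9] → '#2ltp8#'; at [11:16] → '#tng#'.
Since nothing is captured, `findall` lists the 2 matched substrings directly.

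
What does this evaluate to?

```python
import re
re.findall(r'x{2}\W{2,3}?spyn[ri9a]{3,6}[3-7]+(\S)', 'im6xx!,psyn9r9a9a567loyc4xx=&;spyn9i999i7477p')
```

['p']

This matches exactly 2 of the literal 'x', then 2 to 3 of a non-word character (lazy), then a literal 's'; then the literal 'py', then a literal 'n'; then 3 to 6 of one of [ri9a], then one or more of a character in [3-7]; then a non-whitespace character (captured).
With a single group, `findall` returns only what that group captured — 1 item.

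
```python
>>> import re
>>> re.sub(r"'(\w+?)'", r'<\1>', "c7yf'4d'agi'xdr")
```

Matches: at [4:8] → "'4d'".
Each match is replaced using the text its own group 1 captured.

"c7yf<4d>agi'xdr"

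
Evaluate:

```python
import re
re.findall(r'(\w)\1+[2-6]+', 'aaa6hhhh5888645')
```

`\1` has to match the exact text group 1 already captured.
Scanning left to right: at [0:4] match 'aaa6', group 1 = 'a'; at [4:9] match 'hhhh5', group 1 = 'h'; at [9:15] match '888645', group 1 = '8'.
With a single group, `findall` returns only what that group captured — 3 items.

['a', 'h', '8']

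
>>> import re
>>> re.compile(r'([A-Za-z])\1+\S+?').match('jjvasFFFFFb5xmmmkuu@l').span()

(0, 3)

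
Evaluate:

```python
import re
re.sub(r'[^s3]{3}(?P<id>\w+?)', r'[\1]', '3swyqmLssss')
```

'3s[m]Lssss'

The pattern matches exactly 3 of any character except [s3]; then one or more of a word character (lazy) (captured as 'id').
With the lazy modifier that quantifier settles for the fewest repetitions that let the rest of the pattern succeed (the atoms after it are unaffected and can still be greedy).
Matches: at [2:6] → 'wyqm'.
The replacement refers to a captured group, so each match is rewritten using its own captured text.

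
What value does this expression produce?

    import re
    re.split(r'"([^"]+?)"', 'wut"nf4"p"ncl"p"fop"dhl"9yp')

['wut', 'nf4', 'p', 'ncl', 'p', 'fop', 'dhl"9yp']

Matches to split on: at [3:8] → '"nf4"'; at [9:14] → '"ncl"'; at [15:20] → '"fop"'.
Because the pattern has a capturing group, `split` also inserts each captured text between the pieces.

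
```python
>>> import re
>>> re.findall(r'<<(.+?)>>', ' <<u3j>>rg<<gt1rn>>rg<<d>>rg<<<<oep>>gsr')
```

Lazy quantifiers expand one character at a time until the remainder of the pattern can match.
Walking the string: at [1:8] match '<<u3j>>', group 1 = 'u3j'; at [10:19] match '<<gt1rn>>', group 1 = 'gt1rn'; at [21:26] match '<<d>>', group 1 = 'd'; at [28:37] match '<<<<oep>>', group 1 = '<<oep'.
Because there's exactly one group, `findall` drops the full match and keeps group 1 from each hit.

['u3j', 'gt1rn', 'd', '<<oep']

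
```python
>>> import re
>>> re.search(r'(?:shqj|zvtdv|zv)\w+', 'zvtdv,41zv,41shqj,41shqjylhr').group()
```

`search` walks the string left to right and returns the first match it finds.
The match spans [0:5] → 'zvtdv'.

'zvtdv'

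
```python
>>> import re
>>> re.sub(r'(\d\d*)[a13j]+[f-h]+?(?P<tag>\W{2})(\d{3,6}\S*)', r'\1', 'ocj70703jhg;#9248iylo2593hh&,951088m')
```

The pattern matches a digit, then zero or more of a digit (captured); then one or more of one of [a13j], then one or more of a character in [f-h] (lazy); then exactly 2 of a non-word character (captured as 'tag'); then 3 to 6 of a digit, then zero or more of a non-whitespace character (captured).
Matches: at [3:36] → '70703jhg;#9248iylo2593hh&,951088m'.
The replacement refers to a captured group, so each match is rewritten using its own captured text.

'ocj70703'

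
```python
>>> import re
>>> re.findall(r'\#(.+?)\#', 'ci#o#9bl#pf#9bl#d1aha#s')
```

['o', 'pf', 'd1aha']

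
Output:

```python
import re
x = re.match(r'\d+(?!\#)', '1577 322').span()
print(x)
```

(0, 4)

The negative lookaround is zero-width — it rules out positions where the adjacent text would match, without consuming anything.
With `match`, the pattern is implicitly anchored at the beginning.
The match spans [0:4] → '1577'.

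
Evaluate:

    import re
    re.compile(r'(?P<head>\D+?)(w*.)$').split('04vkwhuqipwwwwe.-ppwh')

['04', 'vkwhuqipwwwwe.-pp', 'wh', '']

The pattern matches one or more of a non-digit (lazy) (captured as 'head'); then zero or more of the literal 'w', then any character (captured); then anchored at the end.
With the lazy modifier that quantifier settles for the fewest repetitions that let the rest of the pattern succeed (the atoms after it are unaffected and can still be greedy).
Matches to split on: at [2:21] → 'vkwhuqipwwwwe.-ppwh'.
Because the pattern has a capturing group, `split` also inserts each captured text between the pieces.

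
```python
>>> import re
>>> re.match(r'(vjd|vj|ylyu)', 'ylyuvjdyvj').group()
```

'ylyu'

With `match`, the pattern is implicitly anchored at the beginning.
The match spans [0:4] → 'ylyu'.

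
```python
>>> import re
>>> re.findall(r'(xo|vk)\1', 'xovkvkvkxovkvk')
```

`\1` is not a pattern — it's the concrete string captured by group 1, re-applied verbatim.
Matches: at [2:6] match 'vkvk', group 1 = 'vk'; at [10:14] match 'vkvk', group 1 = 'vk'.
With a single group, `findall` returns only what that group captured — 2 items.

['vk', 'vk']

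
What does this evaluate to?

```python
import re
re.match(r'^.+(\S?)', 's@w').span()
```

Pattern: anchored at the start of the string; then one or more of any character; then optionally a non-whitespace character (captured).
`re.match` won't scan ahead — the pattern has to work from the very first character.
The match spans [0:3] → 's@w'.
Captured: group 1 = ''.

(0, 3)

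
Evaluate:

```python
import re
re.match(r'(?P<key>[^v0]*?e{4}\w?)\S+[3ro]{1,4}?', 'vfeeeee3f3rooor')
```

`match` is anchored at position 0; if the pattern doesn't fit there, it returns None.
Here position 0 doesn't satisfy it, so the call returns None.

None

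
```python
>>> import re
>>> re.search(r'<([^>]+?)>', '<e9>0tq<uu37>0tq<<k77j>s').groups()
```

('e9',)

`re.search` tries every starting position until one works.
The match spans [0:4] → '<e9>'.
Captured: group 1 = 'e9'.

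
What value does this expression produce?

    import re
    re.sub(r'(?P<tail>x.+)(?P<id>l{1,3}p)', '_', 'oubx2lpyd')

The pattern matches the literal 'x', then one or more of any character (captured as 'tail'); then 1 to 3 of the literal 'l', then a literal 'p' (captured as 'id').
Matches: at [3:7] → 'x2lp'.
`sub` substitutes '_' at each match site.

'oub_yd'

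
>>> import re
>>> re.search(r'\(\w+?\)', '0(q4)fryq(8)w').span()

(1, 5)

`re.search` tries every starting position until one works.
The match spans [1:5] → '(q4)'.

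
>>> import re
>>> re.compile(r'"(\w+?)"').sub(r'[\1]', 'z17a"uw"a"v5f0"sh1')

'z17a[uw]a[v5f0]sh1'

Matches: at [4:8] → '"uw"'; at [9:15] → '"v5f0"'.
`\1` in the replacement pulls in group 1's text for each match.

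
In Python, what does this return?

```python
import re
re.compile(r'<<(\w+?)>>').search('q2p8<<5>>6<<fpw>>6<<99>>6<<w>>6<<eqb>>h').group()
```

'<<5>>'

The match spans [4:9] → '<<5>>'.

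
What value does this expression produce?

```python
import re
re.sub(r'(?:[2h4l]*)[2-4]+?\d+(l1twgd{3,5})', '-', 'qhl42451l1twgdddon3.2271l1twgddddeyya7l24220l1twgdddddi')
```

'q-on3.-eyya7-i'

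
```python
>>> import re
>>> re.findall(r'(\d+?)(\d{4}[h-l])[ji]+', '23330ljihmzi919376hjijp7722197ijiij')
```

[('2', '3330l'), ('91', '9376h'), ('772', '2197i')]

The pattern matches one or more of a digit (lazy) (captured); then exactly 4 of a digit, then a character in [h-l] (captured); then one or more of one of [ji].
With 2 capturing groups, `findall` returns a 2-tuple per match.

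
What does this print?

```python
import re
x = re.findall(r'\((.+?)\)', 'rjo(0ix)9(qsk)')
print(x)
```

Matches: at [3:8] match '(0ix)', group 1 = '0ix'; at [9:14] match '(qsk)', group 1 = 'qsk'.
With a single group, `findall` returns only what that group captured — 2 items.

['0ix', 'qsk']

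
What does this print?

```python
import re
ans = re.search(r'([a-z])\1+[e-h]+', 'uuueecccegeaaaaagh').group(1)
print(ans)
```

The backreference `\1` re-matches whatever the first group consumed, character for character.
Unlike `match`, `search` isn't anchored — it looks for the pattern anywhere in the string.
The match spans [0:5] → 'uuuee'.
Captured: group 1 = 'u'.

u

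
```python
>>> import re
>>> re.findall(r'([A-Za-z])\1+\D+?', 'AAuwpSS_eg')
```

['A', 'S']

`\1` is not a pattern — it's the concrete string captured by group 1, re-applied verbatim.
Matches: at [0:3] match 'AAu', group 1 = 'A'; at [5:8] match 'SS_', group 1 = 'S'.
With a single group, `findall` returns only what that group captured — 2 items.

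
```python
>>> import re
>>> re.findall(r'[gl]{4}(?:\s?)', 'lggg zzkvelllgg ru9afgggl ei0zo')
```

Pattern: exactly 4 of one of [gl]; then optionally whitespace (non-capturing group).
Walking the string: at [0:5] → 'lggg '; at [10:14] → 'lllg'; at [21:26] → 'gggl '.
`findall` yields the raw match text (3 of them) because the pattern has no groups.

['lggg ', 'lllg', 'gggl ']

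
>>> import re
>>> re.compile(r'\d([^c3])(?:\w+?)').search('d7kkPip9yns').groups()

('k',)

This matches a digit; then any character except [c3] (captured); then one or more of a word character (lazy) (non-capturing group).
`search` walks the string left to right and returns the first match it finds.
The match spans [1:4] → '7kk'.
Captured: group 1 = 'k'.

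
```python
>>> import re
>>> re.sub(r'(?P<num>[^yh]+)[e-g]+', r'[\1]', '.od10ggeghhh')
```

This matches one or more of any character except [yh] (captured as 'num'); then one or more of a character in [e-g].
`\1` in the replacement pulls in group 1's text for each match.

'[.od10gge]hhh'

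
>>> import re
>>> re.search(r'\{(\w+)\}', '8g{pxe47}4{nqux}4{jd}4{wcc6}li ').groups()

`re.search` tries every starting position until one works.
The match spans [2:9] → '{pxe47}'.
Captured: group 1 = 'pxe47'.

('pxe47',)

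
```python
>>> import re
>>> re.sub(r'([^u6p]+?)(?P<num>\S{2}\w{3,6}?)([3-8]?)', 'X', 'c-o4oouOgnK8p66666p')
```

'XuX6666p'

`sub` substitutes 'X' at each match site.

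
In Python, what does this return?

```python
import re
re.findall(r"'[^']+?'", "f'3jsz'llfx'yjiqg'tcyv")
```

With no groups in the pattern, `findall` gives back each whole match — 2 here.

["'3jsz'", "'yjiqg'"]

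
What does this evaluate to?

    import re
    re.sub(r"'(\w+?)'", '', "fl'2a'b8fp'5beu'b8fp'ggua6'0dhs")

'flb8fpb8fp0dhs'

Matches: at [2:6] → "'2a'"; at [10:16] → "'5beu'"; at [20:27] → "'ggua6'".
`sub` substitutes '' at each match site.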